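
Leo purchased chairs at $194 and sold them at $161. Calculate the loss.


Selling price = $161
Cost price = $194
Loss = cost price - selling price:
Loss = $194 - $161 = $33

$33


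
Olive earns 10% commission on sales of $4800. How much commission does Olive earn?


Convert rate to decimal:
10% = 0.1
Multiply by sales:
$4800 x 0.1 = $480

$480


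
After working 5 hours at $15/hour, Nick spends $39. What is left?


Calculate earnings:
5 x $15 = $75
Subtract spending:
$75 - $39 = $36

$36


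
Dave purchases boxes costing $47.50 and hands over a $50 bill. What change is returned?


Start with the amount paid:
$50
Subtract the price:
$50 - $47.50 = $2.50

$2.50


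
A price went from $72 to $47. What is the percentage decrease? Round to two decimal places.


Find the absolute change:
|47 - 72| = 25
Divide by original and multiply by 100:
25 / 72 x 100 = 34.7222...% ≈ 34.72%

34.72%


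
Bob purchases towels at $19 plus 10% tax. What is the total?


Calculate the tax:
10% of $19 = $1.90
Add tax to price:
$19 + $1.90 = $20.90

$20.90


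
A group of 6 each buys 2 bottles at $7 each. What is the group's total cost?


Cost per person:
2 x $7 = $14
Group total:
6 x $14 = $84

$84


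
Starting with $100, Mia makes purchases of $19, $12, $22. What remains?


Add up expenses:
$19 + $12 + $22 = $53
Subtract from budget:
$100 - $53 = $47

$47


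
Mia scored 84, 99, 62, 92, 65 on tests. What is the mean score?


Add the scores:
84 + 99 + 62 + 92 + 65 = 402
Divide by the number of tests:
402 / 5 = 80.4

80.4


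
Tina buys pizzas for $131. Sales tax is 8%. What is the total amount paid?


Calculate the tax:
8% of $131 = $10.48
Add tax to price:
$131 + $10.48 = $141.48

$141.48


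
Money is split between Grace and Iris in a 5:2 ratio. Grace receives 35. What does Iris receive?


Find the multiplier:
35 / 5 = 7
Apply to Iris's share:
2 x 7 = 14

14


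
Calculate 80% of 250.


Convert percentage to decimal:
80% = 0.8
Multiply:
250 x 0.8 = 200

200


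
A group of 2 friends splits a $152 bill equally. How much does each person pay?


Total bill: $152
Number of people: 2
Each pays: $152 / 2 = $76

$76


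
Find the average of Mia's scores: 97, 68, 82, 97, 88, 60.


Add the scores:
97 + 68 + 82 + 97 + 88 + 60 = 492
Divide by the number of tests:
492 / 6 = 82

82


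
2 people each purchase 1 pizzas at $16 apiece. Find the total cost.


Cost per person:
1 x $16 = $16
Group total:
2 x $16 = $32

$32


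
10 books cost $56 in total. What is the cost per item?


Total cost: $56
Number of items: 10
Unit price: $56 / 10 = $5.60

$5.60


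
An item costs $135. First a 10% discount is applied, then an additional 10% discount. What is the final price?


First discount:
10% of $135 = $13.50
Price after first discount:
$135 - $13.50 = $121.50
Second discount:
10% of $121.50 = $12.15
Final price:
$121.50 - $12.15 = $109.35

$109.35


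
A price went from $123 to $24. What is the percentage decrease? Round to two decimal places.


Find the absolute change:
|24 - 123| = 99
Divide by original and multiply by 100:
99 / 123 x 100 = 80.4878...% ≈ 80.49%

80.49%


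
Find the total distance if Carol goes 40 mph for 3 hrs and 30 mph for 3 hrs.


Leg 1 distance:
40 x 3 = 120 miles
Leg 2 distance:
30 x 3 = 90 miles
Total distance:
120 + 90 = 210 miles

210 miles


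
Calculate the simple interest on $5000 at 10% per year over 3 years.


Use the formula I = P x R x T / 100
P x R x T = 5000 x 10 x 3 = 150000
I = 150000 / 100 = $1500

$1500


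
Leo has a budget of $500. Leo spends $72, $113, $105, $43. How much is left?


Add up expenses:
$72 + $113 + $105 + $43 = $333
Subtract from budget:
$500 - $333 = $167

$167


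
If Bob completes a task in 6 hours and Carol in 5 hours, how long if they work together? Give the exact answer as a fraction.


Bob's rate: 1/6 of the job per hour
Carol's rate: 1/5 of the job per hour
Combined rate: 1/6 + 1/5 = 11/30 per hour
Time = 1 / (11/30) = 30/11 hours (≈ 2.73 hours)

30/11 hours


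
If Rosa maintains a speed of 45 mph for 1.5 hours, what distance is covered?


Use the formula: distance = speed x time
Speed = 45 mph, Time = 1.5 hours
45 x 1.5 = 67.5 miles

67.5 miles


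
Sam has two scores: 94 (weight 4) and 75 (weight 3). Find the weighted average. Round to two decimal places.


Weighted sum:
4 x 94 + 3 x 75 = 601
Total weight:
4 + 3 = 7
Weighted average:
601 / 7 = 85.8571... ≈ 85.86

85.86


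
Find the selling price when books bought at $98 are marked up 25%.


Calculate the markup amount:
25% of $98 = $24.50
Add to cost:
$98 + $24.50 = $122.50

$122.50


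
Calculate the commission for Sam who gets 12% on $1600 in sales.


Convert rate to decimal:
12% = 0.12
Multiply by sales:
$1600 x 0.12 = $192

$192


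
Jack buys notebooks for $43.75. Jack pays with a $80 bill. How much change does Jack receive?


Start with the amount paid:
$80
Subtract the price:
$80 - $43.75 = $36.25

$36.25


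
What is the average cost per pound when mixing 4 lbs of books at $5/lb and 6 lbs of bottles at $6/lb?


Cost of books:
4 x $5 = $20
Cost of bottles:
6 x $6 = $36
Total cost: $20 + $36 = $56
Total weight: 10 lbs
Average: $56 / 10 = $5.60/lb

$5.60/lb


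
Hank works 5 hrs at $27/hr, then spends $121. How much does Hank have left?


Calculate earnings:
5 x $27 = $135
Subtract spending:
$135 - $121 = $14

$14


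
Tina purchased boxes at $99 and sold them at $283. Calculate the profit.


Selling price = $283
Cost price = $99
Profit = selling price - cost price:
Profit = $283 - $99 = $184

$184


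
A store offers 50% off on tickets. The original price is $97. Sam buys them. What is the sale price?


Calculate the discount amount:
50% of $97 = $48.50
Subtract from original:
$97 - $48.50 = $48.50

$48.50


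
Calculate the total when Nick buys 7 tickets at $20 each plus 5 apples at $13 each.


Cost of tickets:
7 x $20 = $140
Cost of apples:
5 x $13 = $65
Add both:
$140 + $65 = $205

$205


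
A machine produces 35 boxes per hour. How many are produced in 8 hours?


Production rate: 35 boxes per hour
Time: 8 hours
Total: 35 x 8 = 280 boxes

280 boxes


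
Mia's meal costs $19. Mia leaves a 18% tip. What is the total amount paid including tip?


Calculate the tip:
18% of $19 = $3.42
Add tip to meal cost:
$19 + $3.42 = $22.42

$22.42


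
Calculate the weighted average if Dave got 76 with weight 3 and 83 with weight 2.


Weighted sum:
3 x 76 + 2 x 83 = 394
Total weight:
3 + 2 = 5
Weighted average:
394 / 5 = 78.8

78.8


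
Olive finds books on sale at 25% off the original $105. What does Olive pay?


Calculate the discount amount:
25% of $105 = $26.25
Subtract from original:
$105 - $26.25 = $78.75

$78.75


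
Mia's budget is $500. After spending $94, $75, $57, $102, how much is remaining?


Add up expenses:
$94 + $75 + $57 + $102 = $328
Subtract from budget:
$500 - $328 = $172

$172


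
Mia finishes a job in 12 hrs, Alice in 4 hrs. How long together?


Mia's rate: 1/12 of the job per hour
Alice's rate: 1/4 of the job per hour
Combined rate: 1/12 + 1/4 = 1/3 per hour
Time = 1 / (1/3) = 3 hours

3 hours


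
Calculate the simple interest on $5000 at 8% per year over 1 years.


Use the formula I = P x R x T / 100
P x R x T = 5000 x 8 x 1 = 40000
I = 40000 / 100 = $400

$400


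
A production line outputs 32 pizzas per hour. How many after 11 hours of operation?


Production rate: 32 pizzas per hour
Time: 11 hours
Total: 32 x 11 = 352 pizzas

352 pizzas


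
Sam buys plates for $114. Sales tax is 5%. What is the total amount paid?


Calculate the tax:
5% of $114 = $5.70
Add tax to price:
$114 + $5.70 = $119.70

$119.70


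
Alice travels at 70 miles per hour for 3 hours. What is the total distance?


Use the formula: distance = speed x time
Speed = 70 mph, Time = 3 hours
70 x 3 = 210 miles

210 miles


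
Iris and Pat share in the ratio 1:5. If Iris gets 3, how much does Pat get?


Find the multiplier:
3 / 1 = 3
Apply to Pat's share:
5 x 3 = 15

15


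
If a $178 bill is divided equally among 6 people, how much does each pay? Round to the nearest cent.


Total bill: $178
Number of people: 6
Each pays: $178 / 6 = $29.6666... ≈ $29.67

$29.67


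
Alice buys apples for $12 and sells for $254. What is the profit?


Selling price = $254
Cost price = $12
Profit = selling price - cost price:
Profit = $254 - $12 = $242

$242


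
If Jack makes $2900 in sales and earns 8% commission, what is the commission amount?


Convert rate to decimal:
8% = 0.08
Multiply by sales:
$2900 x 0.08 = $232

$232


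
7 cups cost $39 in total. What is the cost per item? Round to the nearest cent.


Total cost: $39
Number of items: 7
Unit price: $39 / 7 = $5.5714... ≈ $5.57

$5.57


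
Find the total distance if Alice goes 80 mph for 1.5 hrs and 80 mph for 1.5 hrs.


Leg 1 distance:
80 x 1.5 = 120 miles
Leg 2 distance:
80 x 1.5 = 120 miles
Total distance:
120 + 120 = 240 miles

240 miles


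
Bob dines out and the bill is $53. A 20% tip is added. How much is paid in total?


Calculate the tip:
20% of $53 = $10.60
Add tip to meal cost:
$53 + $10.60 = $63.60

$63.60


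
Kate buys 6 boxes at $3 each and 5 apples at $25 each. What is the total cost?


Cost of boxes:
6 x $3 = $18
Cost of apples:
5 x $25 = $125
Add both:
$18 + $125 = $143

$143


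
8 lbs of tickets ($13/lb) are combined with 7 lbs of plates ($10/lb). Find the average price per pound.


Cost of tickets:
8 x $13 = $104
Cost of plates:
7 x $10 = $70
Total cost: $104 + $70 = $174
Total weight: 15 lbs
Average: $174 / 15 = $11.60/lb

$11.60/lb


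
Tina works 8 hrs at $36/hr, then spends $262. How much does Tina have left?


Calculate earnings:
8 x $36 = $288
Subtract spending:
$288 - $262 = $26

$26


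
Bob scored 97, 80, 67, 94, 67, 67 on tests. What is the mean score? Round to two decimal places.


Add the scores:
97 + 80 + 67 + 94 + 67 + 67 = 472
Divide by the number of tests:
472 / 6 = 78.6666... ≈ 78.67

78.67


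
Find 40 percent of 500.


Convert percentage to decimal:
40% = 0.4
Multiply:
500 x 0.4 = 200

200


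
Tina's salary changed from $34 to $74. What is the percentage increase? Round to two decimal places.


Find the absolute change:
|74 - 34| = 40
Divide by original and multiply by 100:
40 / 34 x 100 = 117.6470...% ≈ 117.65%

117.65%


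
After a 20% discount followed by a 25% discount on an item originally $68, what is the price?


First discount:
20% of $68 = $13.60
Price after first discount:
$68 - $13.60 = $54.40
Second discount:
25% of $54.40 = $13.60
Final price:
$54.40 - $13.60 = $40.80

$40.80


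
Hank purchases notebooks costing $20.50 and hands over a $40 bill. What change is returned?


Start with the amount paid:
$40
Subtract the price:
$40 - $20.50 = $19.50

$19.50


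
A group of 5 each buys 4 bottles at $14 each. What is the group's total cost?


Cost per person:
4 x $14 = $56
Group total:
5 x $56 = $280

$280


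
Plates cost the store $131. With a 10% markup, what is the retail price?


Calculate the markup amount:
10% of $131 = $13.10
Add to cost:
$131 + $13.10 = $144.10

$144.10


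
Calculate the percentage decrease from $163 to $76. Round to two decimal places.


Find the absolute change:
|76 - 163| = 87
Divide by original and multiply by 100:
87 / 163 x 100 = 53.3742...% ≈ 53.37%

53.37%


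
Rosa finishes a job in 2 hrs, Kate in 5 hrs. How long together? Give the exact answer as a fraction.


Rosa's rate: 1/2 of the job per hour
Kate's rate: 1/5 of the job per hour
Combined rate: 1/2 + 1/5 = 7/10 per hour
Time = 1 / (7/10) = 10/7 hours (≈ 1.43 hours)

10/7 hours


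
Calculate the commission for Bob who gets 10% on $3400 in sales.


Convert rate to decimal:
10% = 0.1
Multiply by sales:
$3400 x 0.1 = $340

$340


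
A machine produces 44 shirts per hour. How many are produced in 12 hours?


Production rate: 44 shirts per hour
Time: 12 hours
Total: 44 x 12 = 528 shirts

528 shirts


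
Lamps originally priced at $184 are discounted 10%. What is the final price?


Calculate the discount amount:
10% of $184 = $18.40
Subtract from original:
$184 - $18.40 = $165.60

$165.60


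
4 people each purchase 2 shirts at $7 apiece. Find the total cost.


Cost per person:
2 x $7 = $14
Group total:
4 x $14 = $56

$56


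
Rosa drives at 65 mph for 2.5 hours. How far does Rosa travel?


Use the formula: distance = speed x time
Speed = 65 mph, Time = 2.5 hours
65 x 2.5 = 162.5 miles

162.5 miles


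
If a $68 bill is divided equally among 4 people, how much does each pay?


Total bill: $68
Number of people: 4
Each pays: $68 / 4 = $17

$17


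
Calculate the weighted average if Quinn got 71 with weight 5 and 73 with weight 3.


Weighted sum:
5 x 71 + 3 x 73 = 574
Total weight:
5 + 3 = 8
Weighted average:
574 / 8 = 71.75

71.75


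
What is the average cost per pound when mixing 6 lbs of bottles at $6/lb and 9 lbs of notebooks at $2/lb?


Cost of bottles:
6 x $6 = $36
Cost of notebooks:
9 x $2 = $18
Total cost: $36 + $18 = $54
Total weight: 15 lbs
Average: $54 / 15 = $3.60/lb

$3.60/lb


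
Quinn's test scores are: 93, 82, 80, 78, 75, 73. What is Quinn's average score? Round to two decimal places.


Add the scores:
93 + 82 + 80 + 78 + 75 + 73 = 481
Divide by the number of tests:
481 / 6 = 80.1666... ≈ 80.17

80.17


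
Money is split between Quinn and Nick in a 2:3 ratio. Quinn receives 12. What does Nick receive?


Find the multiplier:
12 / 2 = 6
Apply to Nick's share:
3 x 6 = 18

18


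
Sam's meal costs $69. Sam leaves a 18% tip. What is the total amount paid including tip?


Calculate the tip:
18% of $69 = $12.42
Add tip to meal cost:
$69 + $12.42 = $81.42

$81.42


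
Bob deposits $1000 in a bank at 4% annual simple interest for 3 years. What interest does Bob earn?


Use the formula I = P x R x T / 100
P x R x T = 1000 x 4 x 3 = 12000
I = 12000 / 100 = $120

$120


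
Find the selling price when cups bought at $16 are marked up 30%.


Calculate the markup amount:
30% of $16 = $4.80
Add to cost:
$16 + $4.80 = $20.80

$20.80


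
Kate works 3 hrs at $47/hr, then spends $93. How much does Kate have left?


Calculate earnings:
3 x $47 = $141
Subtract spending:
$141 - $93 = $48

$48


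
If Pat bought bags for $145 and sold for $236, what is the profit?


Selling price = $236
Cost price = $145
Profit = selling price - cost price:
Profit = $236 - $145 = $91

$91


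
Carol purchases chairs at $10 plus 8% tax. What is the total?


Calculate the tax:
8% of $10 = $0.80
Add tax to price:
$10 + $0.80 = $10.80

$10.80


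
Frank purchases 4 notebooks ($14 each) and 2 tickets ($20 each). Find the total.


Cost of notebooks:
4 x $14 = $56
Cost of tickets:
2 x $20 = $40
Add both:
$56 + $40 = $96

$96


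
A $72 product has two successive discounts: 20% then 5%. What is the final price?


First discount:
20% of $72 = $14.40
Price after first discount:
$72 - $14.40 = $57.60
Second discount:
5% of $57.60 = $2.88
Final price:
$57.60 - $2.88 = $54.72

$54.72


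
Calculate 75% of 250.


Convert percentage to decimal:
75% = 0.75
Multiply:
250 x 0.75 = 187.5

187.5


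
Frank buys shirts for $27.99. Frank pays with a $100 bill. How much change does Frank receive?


Start with the amount paid:
$100
Subtract the price:
$100 - $27.99 = $72.01

$72.01


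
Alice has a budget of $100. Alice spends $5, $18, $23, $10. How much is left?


Add up expenses:
$5 + $18 + $23 + $10 = $56
Subtract from budget:
$100 - $56 = $44

$44


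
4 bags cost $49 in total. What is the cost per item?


Total cost: $49
Number of items: 4
Unit price: $49 / 4 = $12.25

$12.25


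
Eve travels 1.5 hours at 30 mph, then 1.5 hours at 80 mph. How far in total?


Leg 1 distance:
30 x 1.5 = 45 miles
Leg 2 distance:
80 x 1.5 = 120 miles
Total distance:
45 + 120 = 165 miles

165 miles


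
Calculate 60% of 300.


Convert percentage to decimal:
60% = 0.6
Multiply:
300 x 0.6 = 180

180


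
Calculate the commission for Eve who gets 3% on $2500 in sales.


Convert rate to decimal:
3% = 0.03
Multiply by sales:
$2500 x 0.03 = $75

$75


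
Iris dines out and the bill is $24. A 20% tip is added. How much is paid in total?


Calculate the tip:
20% of $24 = $4.80
Add tip to meal cost:
$24 + $4.80 = $28.80

$28.80


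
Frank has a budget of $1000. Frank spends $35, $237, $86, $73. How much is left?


Add up expenses:
$35 + $237 + $86 + $73 = $431
Subtract from budget:
$1000 - $431 = $569

$569


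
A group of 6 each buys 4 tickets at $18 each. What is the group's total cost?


Cost per person:
4 x $18 = $72
Group total:
6 x $72 = $432

$432


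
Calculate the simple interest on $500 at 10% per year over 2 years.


Use the formula I = P x R x T / 100
P x R x T = 500 x 10 x 2 = 10000
I = 10000 / 100 = $100

$100


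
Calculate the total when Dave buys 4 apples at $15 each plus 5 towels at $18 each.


Cost of apples:
4 x $15 = $60
Cost of towels:
5 x $18 = $90
Add both:
$60 + $90 = $150

$150


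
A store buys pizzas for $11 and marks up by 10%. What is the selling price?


Calculate the markup amount:
10% of $11 = $1.10
Add to cost:
$11 + $1.10 = $12.10

$12.10


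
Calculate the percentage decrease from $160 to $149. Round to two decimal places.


Find the absolute change:
|149 - 160| = 11
Divide by original and multiply by 100:
11 / 160 x 100 = 6.875% ≈ 6.88%

6.88%


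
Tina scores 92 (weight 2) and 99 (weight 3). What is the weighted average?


Weighted sum:
2 x 92 + 3 x 99 = 481
Total weight:
2 + 3 = 5
Weighted average:
481 / 5 = 96.2

96.2


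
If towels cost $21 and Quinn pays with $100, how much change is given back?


Start with the amount paid:
$100
Subtract the price:
$100 - $21 = $79

$79


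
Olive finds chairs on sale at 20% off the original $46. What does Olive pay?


Calculate the discount amount:
20% of $46 = $9.20
Subtract from original:
$46 - $9.20 = $36.80

$36.80


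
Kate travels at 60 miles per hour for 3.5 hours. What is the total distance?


Use the formula: distance = speed x time
Speed = 60 mph, Time = 3.5 hours
60 x 3.5 = 210 miles

210 miles


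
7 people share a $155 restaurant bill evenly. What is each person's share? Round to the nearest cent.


Total bill: $155
Number of people: 7
Each pays: $155 / 7 = $22.1428... ≈ $22.14

$22.14


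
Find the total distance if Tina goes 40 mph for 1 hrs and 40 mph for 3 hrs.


Leg 1 distance:
40 x 1 = 40 miles
Leg 2 distance:
40 x 3 = 120 miles
Total distance:
40 + 120 = 160 miles

160 miles


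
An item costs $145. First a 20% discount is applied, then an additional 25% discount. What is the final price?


First discount:
20% of $145 = $29
Price after first discount:
$145 - $29 = $116
Second discount:
25% of $116 = $29
Final price:
$116 - $29 = $87

$87


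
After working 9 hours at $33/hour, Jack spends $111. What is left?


Calculate earnings:
9 x $33 = $297
Subtract spending:
$297 - $111 = $186

$186


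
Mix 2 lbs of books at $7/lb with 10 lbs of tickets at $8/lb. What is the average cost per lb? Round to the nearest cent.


Cost of books:
2 x $7 = $14
Cost of tickets:
10 x $8 = $80
Total cost: $14 + $80 = $94
Total weight: 12 lbs
Average: $94 / 12 = $7.8333... ≈ $7.83/lb

$7.83/lb


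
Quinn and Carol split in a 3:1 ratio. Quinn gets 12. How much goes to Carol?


Find the multiplier:
12 / 3 = 4
Apply to Carol's share:
1 x 4 = 4

4


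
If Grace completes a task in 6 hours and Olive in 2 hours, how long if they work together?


Grace's rate: 1/6 of the job per hour
Olive's rate: 1/2 of the job per hour
Combined rate: 1/6 + 1/2 = 2/3 per hour
Time = 1 / (2/3) = 3/2 = 1.5 hours

1.5 hours


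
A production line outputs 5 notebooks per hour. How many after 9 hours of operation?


Production rate: 5 notebooks per hour
Time: 9 hours
Total: 5 x 9 = 45 notebooks

45 notebooks


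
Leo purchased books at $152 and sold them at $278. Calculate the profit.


Selling price = $278
Cost price = $152
Profit = selling price - cost price:
Profit = $278 - $152 = $126

$126


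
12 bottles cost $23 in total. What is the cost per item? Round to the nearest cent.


Total cost: $23
Number of items: 12
Unit price: $23 / 12 = $1.9166... ≈ $1.92

$1.92


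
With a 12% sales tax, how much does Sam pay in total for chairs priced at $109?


Calculate the tax:
12% of $109 = $13.08
Add tax to price:
$109 + $13.08 = $122.08

$122.08


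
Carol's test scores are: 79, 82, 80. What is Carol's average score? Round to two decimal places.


Add the scores:
79 + 82 + 80 = 241
Divide by the number of tests:
241 / 3 = 80.3333... ≈ 80.33

80.33


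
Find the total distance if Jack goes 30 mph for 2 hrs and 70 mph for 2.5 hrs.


Leg 1 distance:
30 x 2 = 60 miles
Leg 2 distance:
70 x 2.5 = 175 miles
Total distance:
60 + 175 = 235 miles

235 miles


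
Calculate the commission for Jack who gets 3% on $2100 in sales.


Convert rate to decimal:
3% = 0.03
Multiply by sales:
$2100 x 0.03 = $63

$63


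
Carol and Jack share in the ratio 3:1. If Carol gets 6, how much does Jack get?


Find the multiplier:
6 / 3 = 2
Apply to Jack's share:
1 x 2 = 2

2


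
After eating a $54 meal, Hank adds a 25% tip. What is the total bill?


Calculate the tip:
25% of $54 = $13.50
Add tip to meal cost:
$54 + $13.50 = $67.50

$67.50


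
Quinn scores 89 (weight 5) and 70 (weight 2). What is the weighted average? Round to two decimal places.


Weighted sum:
5 x 89 + 2 x 70 = 585
Total weight:
5 + 2 = 7
Weighted average:
585 / 7 = 83.5714... ≈ 83.57

83.57


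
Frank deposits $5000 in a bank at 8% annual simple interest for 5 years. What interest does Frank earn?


Use the formula I = P x R x T / 100
P x R x T = 5000 x 8 x 5 = 200000
I = 200000 / 100 = $2000

$2000


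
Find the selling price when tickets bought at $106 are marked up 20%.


Calculate the markup amount:
20% of $106 = $21.20
Add to cost:
$106 + $21.20 = $127.20

$127.20


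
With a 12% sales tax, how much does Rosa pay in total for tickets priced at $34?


Calculate the tax:
12% of $34 = $4.08
Add tax to price:
$34 + $4.08 = $38.08

$38.08


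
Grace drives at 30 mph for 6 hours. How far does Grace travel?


Use the formula: distance = speed x time
Speed = 30 mph, Time = 6 hours
30 x 6 = 180 miles

180 miles


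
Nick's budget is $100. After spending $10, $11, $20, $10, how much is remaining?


Add up expenses:
$10 + $11 + $20 + $10 = $51
Subtract from budget:
$100 - $51 = $49

$49


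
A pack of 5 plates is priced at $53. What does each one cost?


Total cost: $53
Number of items: 5
Unit price: $53 / 5 = $10.60

$10.60


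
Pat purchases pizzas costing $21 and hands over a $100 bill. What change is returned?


Start with the amount paid:
$100
Subtract the price:
$100 - $21 = $79

$79


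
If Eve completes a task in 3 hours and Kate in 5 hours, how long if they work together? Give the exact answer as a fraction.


Eve's rate: 1/3 of the job per hour
Kate's rate: 1/5 of the job per hour
Combined rate: 1/3 + 1/5 = 8/15 per hour
Time = 1 / (8/15) = 15/8 hours (≈ 1.88 hours)

15/8 hours


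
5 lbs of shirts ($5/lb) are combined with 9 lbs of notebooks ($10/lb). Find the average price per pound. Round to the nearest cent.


Cost of shirts:
5 x $5 = $25
Cost of notebooks:
9 x $10 = $90
Total cost: $25 + $90 = $115
Total weight: 14 lbs
Average: $115 / 14 = $8.2142... ≈ $8.21/lb

$8.21/lb


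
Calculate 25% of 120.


Convert percentage to decimal:
25% = 0.25
Multiply:
120 x 0.25 = 30

30


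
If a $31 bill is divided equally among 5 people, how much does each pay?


Total bill: $31
Number of people: 5
Each pays: $31 / 5 = $6.20

$6.20


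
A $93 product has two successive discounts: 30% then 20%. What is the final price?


First discount:
30% of $93 = $27.90
Price after first discount:
$93 - $27.90 = $65.10
Second discount:
20% of $65.10 = $13.02
Final price:
$65.10 - $13.02 = $52.08

$52.08


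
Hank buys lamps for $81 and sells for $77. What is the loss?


Selling price = $77
Cost price = $81
Loss = cost price - selling price:
Loss = $81 - $77 = $4

$4


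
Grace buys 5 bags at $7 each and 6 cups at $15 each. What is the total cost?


Cost of bags:
5 x $7 = $35
Cost of cups:
6 x $15 = $90
Add both:
$35 + $90 = $125

$125


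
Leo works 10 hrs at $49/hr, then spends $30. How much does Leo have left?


Calculate earnings:
10 x $49 = $490
Subtract spending:
$490 - $30 = $460

$460


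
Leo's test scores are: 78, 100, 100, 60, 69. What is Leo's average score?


Add the scores:
78 + 100 + 100 + 60 + 69 = 407
Divide by the number of tests:
407 / 5 = 81.4

81.4


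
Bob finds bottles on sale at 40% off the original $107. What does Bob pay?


Calculate the discount amount:
40% of $107 = $42.80
Subtract from original:
$107 - $42.80 = $64.20

$64.20


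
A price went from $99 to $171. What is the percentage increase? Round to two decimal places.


Find the absolute change:
|171 - 99| = 72
Divide by original and multiply by 100:
72 / 99 x 100 = 72.7272...% ≈ 72.73%

72.73%


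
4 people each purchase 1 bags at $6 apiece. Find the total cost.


Cost per person:
1 x $6 = $6
Group total:
4 x $6 = $24

$24


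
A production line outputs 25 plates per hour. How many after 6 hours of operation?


Production rate: 25 plates per hour
Time: 6 hours
Total: 25 x 6 = 150 plates

150 plates


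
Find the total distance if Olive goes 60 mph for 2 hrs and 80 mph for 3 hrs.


Leg 1 distance:
60 x 2 = 120 miles
Leg 2 distance:
80 x 3 = 240 miles
Total distance:
120 + 240 = 360 miles

360 miles


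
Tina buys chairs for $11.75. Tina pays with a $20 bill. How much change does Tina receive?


Start with the amount paid:
$20
Subtract the price:
$20 - $11.75 = $8.25

$8.25


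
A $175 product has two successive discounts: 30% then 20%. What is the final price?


First discount:
30% of $175 = $52.50
Price after first discount:
$175 - $52.50 = $122.50
Second discount:
20% of $122.50 = $24.50
Final price:
$122.50 - $24.50 = $98

$98


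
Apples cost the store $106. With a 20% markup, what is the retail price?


Calculate the markup amount:
20% of $106 = $21.20
Add to cost:
$106 + $21.20 = $127.20

$127.20


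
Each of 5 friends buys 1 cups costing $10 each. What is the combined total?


Cost per person:
1 x $10 = $10
Group total:
5 x $10 = $50

$50


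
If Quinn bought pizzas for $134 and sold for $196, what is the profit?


Selling price = $196
Cost price = $134
Profit = selling price - cost price:
Profit = $196 - $134 = $62

$62


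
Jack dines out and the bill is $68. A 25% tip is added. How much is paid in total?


Calculate the tip:
25% of $68 = $17
Add tip to meal cost:
$68 + $17 = $85

$85


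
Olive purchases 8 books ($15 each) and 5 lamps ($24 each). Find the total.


Cost of books:
8 x $15 = $120
Cost of lamps:
5 x $24 = $120
Add both:
$120 + $120 = $240

$240


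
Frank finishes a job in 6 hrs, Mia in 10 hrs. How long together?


Frank's rate: 1/6 of the job per hour
Mia's rate: 1/10 of the job per hour
Combined rate: 1/6 + 1/10 = 4/15 per hour
Time = 1 / (4/15) = 15/4 = 3.75 hours

3.75 hours


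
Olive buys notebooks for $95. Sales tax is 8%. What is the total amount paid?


Calculate the tax:
8% of $95 = $7.60
Add tax to price:
$95 + $7.60 = $102.60

$102.60


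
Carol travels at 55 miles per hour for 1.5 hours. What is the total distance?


Use the formula: distance = speed x time
Speed = 55 mph, Time = 1.5 hours
55 x 1.5 = 82.5 miles

82.5 miles


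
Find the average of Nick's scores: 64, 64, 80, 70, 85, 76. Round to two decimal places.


Add the scores:
64 + 64 + 80 + 70 + 85 + 76 = 439
Divide by the number of tests:
439 / 6 = 73.1666... ≈ 73.17

73.17


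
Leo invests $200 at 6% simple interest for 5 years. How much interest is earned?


Use the formula I = P x R x T / 100
P x R x T = 200 x 6 x 5 = 6000
I = 6000 / 100 = $60

$60


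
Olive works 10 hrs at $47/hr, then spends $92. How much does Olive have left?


Calculate earnings:
10 x $47 = $470
Subtract spending:
$470 - $92 = $378

$378


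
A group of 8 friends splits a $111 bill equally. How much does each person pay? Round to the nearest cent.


Total bill: $111
Number of people: 8
Each pays: $111 / 8 = $13.875 ≈ $13.88

$13.88


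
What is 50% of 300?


Convert percentage to decimal:
50% = 0.5
Multiply:
300 x 0.5 = 150

150


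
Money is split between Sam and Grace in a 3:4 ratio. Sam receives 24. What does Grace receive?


Find the multiplier:
24 / 3 = 8
Apply to Grace's share:
4 x 8 = 32

32


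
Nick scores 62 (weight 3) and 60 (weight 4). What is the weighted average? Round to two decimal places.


Weighted sum:
3 x 62 + 4 x 60 = 426
Total weight:
3 + 4 = 7
Weighted average:
426 / 7 = 60.8571... ≈ 60.86

60.86


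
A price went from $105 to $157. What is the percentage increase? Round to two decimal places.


Find the absolute change:
|157 - 105| = 52
Divide by original and multiply by 100:
52 / 105 x 100 = 49.5238...% ≈ 49.52%

49.52%


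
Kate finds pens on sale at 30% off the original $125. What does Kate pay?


Calculate the discount amount:
30% of $125 = $37.50
Subtract from original:
$125 - $37.50 = $87.50

$87.50


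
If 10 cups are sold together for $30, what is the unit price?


Total cost: $30
Number of items: 10
Unit price: $30 / 10 = $3

$3


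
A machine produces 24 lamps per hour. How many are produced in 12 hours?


Production rate: 24 lamps per hour
Time: 12 hours
Total: 24 x 12 = 288 lamps

288 lamps


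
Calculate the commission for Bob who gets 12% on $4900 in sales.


Convert rate to decimal:
12% = 0.12
Multiply by sales:
$4900 x 0.12 = $588

$588


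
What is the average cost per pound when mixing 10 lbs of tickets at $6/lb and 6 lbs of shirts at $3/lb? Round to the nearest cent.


Cost of tickets:
10 x $6 = $60
Cost of shirts:
6 x $3 = $18
Total cost: $60 + $18 = $78
Total weight: 16 lbs
Average: $78 / 16 = $4.875 ≈ $4.88/lb

$4.88/lb


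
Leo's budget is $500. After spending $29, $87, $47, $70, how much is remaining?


Add up expenses:
$29 + $87 + $47 + $70 = $233
Subtract from budget:
$500 - $233 = $267

$267


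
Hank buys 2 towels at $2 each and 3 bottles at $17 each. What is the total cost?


Cost of towels:
2 x $2 = $4
Cost of bottles:
3 x $17 = $51
Add both:
$4 + $51 = $55

$55


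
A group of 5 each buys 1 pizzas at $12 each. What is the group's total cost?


Cost per person:
1 x $12 = $12
Group total:
5 x $12 = $60

$60


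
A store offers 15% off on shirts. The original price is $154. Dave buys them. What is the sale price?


Calculate the discount amount:
15% of $154 = $23.10
Subtract from original:
$154 - $23.10 = $130.90

$130.90


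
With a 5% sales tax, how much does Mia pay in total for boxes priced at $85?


Calculate the tax:
5% of $85 = $4.25
Add tax to price:
$85 + $4.25 = $89.25

$89.25


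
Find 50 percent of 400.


Convert percentage to decimal:
50% = 0.5
Multiply:
400 x 0.5 = 200

200


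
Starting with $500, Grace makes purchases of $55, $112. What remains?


Add up expenses:
$55 + $112 = $167
Subtract from budget:
$500 - $167 = $333

$333


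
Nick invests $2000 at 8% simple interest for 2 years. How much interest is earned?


Use the formula I = P x R x T / 100
P x R x T = 2000 x 8 x 2 = 32000
I = 32000 / 100 = $320

$320


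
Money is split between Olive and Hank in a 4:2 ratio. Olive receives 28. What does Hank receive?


Find the multiplier:
28 / 4 = 7
Apply to Hank's share:
2 x 7 = 14

14


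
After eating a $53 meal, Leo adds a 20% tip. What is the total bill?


Calculate the tip:
20% of $53 = $10.60
Add tip to meal cost:
$53 + $10.60 = $63.60

$63.60


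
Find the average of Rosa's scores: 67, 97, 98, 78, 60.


Add the scores:
67 + 97 + 98 + 78 + 60 = 400
Divide by the number of tests:
400 / 5 = 80

80


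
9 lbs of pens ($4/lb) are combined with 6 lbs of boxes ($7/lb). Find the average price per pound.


Cost of pens:
9 x $4 = $36
Cost of boxes:
6 x $7 = $42
Total cost: $36 + $42 = $78
Total weight: 15 lbs
Average: $78 / 15 = $5.20/lb

$5.20/lb


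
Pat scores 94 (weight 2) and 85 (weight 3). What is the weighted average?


Weighted sum:
2 x 94 + 3 x 85 = 443
Total weight:
2 + 3 = 5
Weighted average:
443 / 5 = 88.6

88.6


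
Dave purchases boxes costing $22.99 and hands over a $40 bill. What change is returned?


Start with the amount paid:
$40
Subtract the price:
$40 - $22.99 = $17.01

$17.01


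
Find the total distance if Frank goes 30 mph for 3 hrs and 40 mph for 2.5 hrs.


Leg 1 distance:
30 x 3 = 90 miles
Leg 2 distance:
40 x 2.5 = 100 miles
Total distance:
90 + 100 = 190 miles

190 miles


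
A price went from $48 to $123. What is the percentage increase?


Find the absolute change:
|123 - 48| = 75
Divide by original and multiply by 100:
75 / 48 x 100 = 156.25%

156.25%


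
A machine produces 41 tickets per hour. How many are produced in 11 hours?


Production rate: 41 tickets per hour
Time: 11 hours
Total: 41 x 11 = 451 tickets

451 tickets


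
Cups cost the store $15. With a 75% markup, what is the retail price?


Calculate the markup amount:
75% of $15 = $11.25
Add to cost:
$15 + $11.25 = $26.25

$26.25


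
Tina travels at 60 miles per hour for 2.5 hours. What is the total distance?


Use the formula: distance = speed x time
Speed = 60 mph, Time = 2.5 hours
60 x 2.5 = 150 miles

150 miles


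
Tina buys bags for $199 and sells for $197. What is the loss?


Selling price = $197
Cost price = $199
Loss = cost price - selling price:
Loss = $199 - $197 = $2

$2


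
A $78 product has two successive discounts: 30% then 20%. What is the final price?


First discount:
30% of $78 = $23.40
Price after first discount:
$78 - $23.40 = $54.60
Second discount:
20% of $54.60 = $10.92
Final price:
$54.60 - $10.92 = $43.68

$43.68


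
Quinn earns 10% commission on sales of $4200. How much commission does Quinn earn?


Convert rate to decimal:
10% = 0.1
Multiply by sales:
$4200 x 0.1 = $420

$420


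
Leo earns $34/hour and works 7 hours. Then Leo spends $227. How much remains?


Calculate earnings:
7 x $34 = $238
Subtract spending:
$238 - $227 = $11

$11


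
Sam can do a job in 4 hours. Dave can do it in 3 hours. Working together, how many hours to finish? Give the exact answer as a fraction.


Sam's rate: 1/4 of the job per hour
Dave's rate: 1/3 of the job per hour
Combined rate: 1/4 + 1/3 = 7/12 per hour
Time = 1 / (7/12) = 12/7 hours (≈ 1.71 hours)

12/7 hours


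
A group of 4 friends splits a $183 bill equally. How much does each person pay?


Total bill: $183
Number of people: 4
Each pays: $183 / 4 = $45.75

$45.75


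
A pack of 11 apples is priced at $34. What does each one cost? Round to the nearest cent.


Total cost: $34
Number of items: 11
Unit price: $34 / 11 = $3.0909... ≈ $3.09

$3.09


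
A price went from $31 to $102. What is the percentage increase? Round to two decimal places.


Find the absolute change:
|102 - 31| = 71
Divide by original and multiply by 100:
71 / 31 x 100 = 229.0322...% ≈ 229.03%

229.03%


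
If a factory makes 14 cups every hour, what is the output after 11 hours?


Production rate: 14 cups per hour
Time: 11 hours
Total: 14 x 11 = 154 cups

154 cups


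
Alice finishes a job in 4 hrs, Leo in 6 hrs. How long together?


Alice's rate: 1/4 of the job per hour
Leo's rate: 1/6 of the job per hour
Combined rate: 1/4 + 1/6 = 5/12 per hour
Time = 1 / (5/12) = 12/5 = 2.4 hours

2.4 hours


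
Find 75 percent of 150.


Convert percentage to decimal:
75% = 0.75
Multiply:
150 x 0.75 = 112.5

112.5


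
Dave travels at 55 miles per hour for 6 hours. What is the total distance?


Use the formula: distance = speed x time
Speed = 55 mph, Time = 6 hours
55 x 6 = 330 miles

330 miles


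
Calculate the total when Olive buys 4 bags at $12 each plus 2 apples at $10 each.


Cost of bags:
4 x $12 = $48
Cost of apples:
2 x $10 = $20
Add both:
$48 + $20 = $68

$68


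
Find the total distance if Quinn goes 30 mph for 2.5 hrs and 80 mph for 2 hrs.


Leg 1 distance:
30 x 2.5 = 75 miles
Leg 2 distance:
80 x 2 = 160 miles
Total distance:
75 + 160 = 235 miles

235 miles


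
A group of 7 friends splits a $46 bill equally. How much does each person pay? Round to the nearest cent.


Total bill: $46
Number of people: 7
Each pays: $46 / 7 = $6.5714... ≈ $6.57

$6.57


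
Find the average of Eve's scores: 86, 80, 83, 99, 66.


Add the scores:
86 + 80 + 83 + 99 + 66 = 414
Divide by the number of tests:
414 / 5 = 82.8

82.8


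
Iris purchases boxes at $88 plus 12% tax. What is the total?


Calculate the tax:
12% of $88 = $10.56
Add tax to price:
$88 + $10.56 = $98.56

$98.56


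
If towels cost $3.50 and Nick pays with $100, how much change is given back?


Start with the amount paid:
$100
Subtract the price:
$100 - $3.50 = $96.50

$96.50


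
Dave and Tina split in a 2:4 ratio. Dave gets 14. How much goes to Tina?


Find the multiplier:
14 / 2 = 7
Apply to Tina's share:
4 x 7 = 28

28


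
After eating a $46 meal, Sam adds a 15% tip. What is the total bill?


Calculate the tip:
15% of $46 = $6.90
Add tip to meal cost:
$46 + $6.90 = $52.90

$52.90


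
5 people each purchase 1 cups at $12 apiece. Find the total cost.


Cost per person:
1 x $12 = $12
Group total:
5 x $12 = $60

$60


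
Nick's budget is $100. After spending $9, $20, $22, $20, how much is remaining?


Add up expenses:
$9 + $20 + $22 + $20 = $71
Subtract from budget:
$100 - $71 = $29

$29


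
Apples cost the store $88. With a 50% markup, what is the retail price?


Calculate the markup amount:
50% of $88 = $44
Add to cost:
$88 + $44 = $132

$132


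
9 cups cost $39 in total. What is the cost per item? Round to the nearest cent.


Total cost: $39
Number of items: 9
Unit price: $39 / 9 = $4.3333... ≈ $4.33

$4.33


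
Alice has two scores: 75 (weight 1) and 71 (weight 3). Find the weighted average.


Weighted sum:
1 x 75 + 3 x 71 = 288
Total weight:
1 + 3 = 4
Weighted average:
288 / 4 = 72

72


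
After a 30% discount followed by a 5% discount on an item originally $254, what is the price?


First discount:
30% of $254 = $76.20
Price after first discount:
$254 - $76.20 = $177.80
Second discount:
5% of $177.80 = $8.89
Final price:
$177.80 - $8.89 = $168.91

$168.91


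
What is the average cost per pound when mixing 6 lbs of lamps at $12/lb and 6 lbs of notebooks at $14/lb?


Cost of lamps:
6 x $12 = $72
Cost of notebooks:
6 x $14 = $84
Total cost: $72 + $84 = $156
Total weight: 12 lbs
Average: $156 / 12 = $13/lb

$13/lb


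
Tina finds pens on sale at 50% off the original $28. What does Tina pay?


Calculate the discount amount:
50% of $28 = $14
Subtract from original:
$28 - $14 = $14

$14


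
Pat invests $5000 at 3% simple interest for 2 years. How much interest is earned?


Use the formula I = P x R x T / 100
P x R x T = 5000 x 3 x 2 = 30000
I = 30000 / 100 = $300

$300


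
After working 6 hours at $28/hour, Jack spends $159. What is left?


Calculate earnings:
6 x $28 = $168
Subtract spending:
$168 - $159 = $9

$9
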